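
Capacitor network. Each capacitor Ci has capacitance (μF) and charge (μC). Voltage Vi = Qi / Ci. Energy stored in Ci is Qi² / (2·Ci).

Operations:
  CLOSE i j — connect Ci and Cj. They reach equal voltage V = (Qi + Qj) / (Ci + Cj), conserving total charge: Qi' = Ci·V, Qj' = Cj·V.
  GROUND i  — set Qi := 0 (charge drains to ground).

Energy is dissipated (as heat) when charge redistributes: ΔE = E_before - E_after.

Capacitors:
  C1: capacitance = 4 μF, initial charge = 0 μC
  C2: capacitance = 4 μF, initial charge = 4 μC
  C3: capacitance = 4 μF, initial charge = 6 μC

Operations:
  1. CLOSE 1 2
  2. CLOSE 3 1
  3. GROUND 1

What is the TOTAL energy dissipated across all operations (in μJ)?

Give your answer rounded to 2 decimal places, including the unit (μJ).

Answer: 4.00 μJ

Derivation:
Initial: C1(4μF, Q=0μC, V=0.00V), C2(4μF, Q=4μC, V=1.00V), C3(4μF, Q=6μC, V=1.50V)
Op 1: CLOSE 1-2: Q_total=4.00, C_total=8.00, V=0.50; Q1=2.00, Q2=2.00; dissipated=1.000
Op 2: CLOSE 3-1: Q_total=8.00, C_total=8.00, V=1.00; Q3=4.00, Q1=4.00; dissipated=1.000
Op 3: GROUND 1: Q1=0; energy lost=2.000
Total dissipated: 4.000 μJ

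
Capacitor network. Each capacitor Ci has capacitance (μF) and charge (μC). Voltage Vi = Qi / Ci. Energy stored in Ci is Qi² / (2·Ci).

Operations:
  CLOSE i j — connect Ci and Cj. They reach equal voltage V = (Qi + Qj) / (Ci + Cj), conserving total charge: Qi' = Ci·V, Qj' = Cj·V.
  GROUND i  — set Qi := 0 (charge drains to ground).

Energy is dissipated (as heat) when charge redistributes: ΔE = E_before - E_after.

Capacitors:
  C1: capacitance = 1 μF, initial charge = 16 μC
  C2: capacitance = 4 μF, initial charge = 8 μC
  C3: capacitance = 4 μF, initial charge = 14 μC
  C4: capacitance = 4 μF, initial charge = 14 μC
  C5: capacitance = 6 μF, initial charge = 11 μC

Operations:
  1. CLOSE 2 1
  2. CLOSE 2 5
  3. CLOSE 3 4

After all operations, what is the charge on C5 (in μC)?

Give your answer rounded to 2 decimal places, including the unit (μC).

Answer: 18.12 μC

Derivation:
Initial: C1(1μF, Q=16μC, V=16.00V), C2(4μF, Q=8μC, V=2.00V), C3(4μF, Q=14μC, V=3.50V), C4(4μF, Q=14μC, V=3.50V), C5(6μF, Q=11μC, V=1.83V)
Op 1: CLOSE 2-1: Q_total=24.00, C_total=5.00, V=4.80; Q2=19.20, Q1=4.80; dissipated=78.400
Op 2: CLOSE 2-5: Q_total=30.20, C_total=10.00, V=3.02; Q2=12.08, Q5=18.12; dissipated=10.561
Op 3: CLOSE 3-4: Q_total=28.00, C_total=8.00, V=3.50; Q3=14.00, Q4=14.00; dissipated=0.000
Final charges: Q1=4.80, Q2=12.08, Q3=14.00, Q4=14.00, Q5=18.12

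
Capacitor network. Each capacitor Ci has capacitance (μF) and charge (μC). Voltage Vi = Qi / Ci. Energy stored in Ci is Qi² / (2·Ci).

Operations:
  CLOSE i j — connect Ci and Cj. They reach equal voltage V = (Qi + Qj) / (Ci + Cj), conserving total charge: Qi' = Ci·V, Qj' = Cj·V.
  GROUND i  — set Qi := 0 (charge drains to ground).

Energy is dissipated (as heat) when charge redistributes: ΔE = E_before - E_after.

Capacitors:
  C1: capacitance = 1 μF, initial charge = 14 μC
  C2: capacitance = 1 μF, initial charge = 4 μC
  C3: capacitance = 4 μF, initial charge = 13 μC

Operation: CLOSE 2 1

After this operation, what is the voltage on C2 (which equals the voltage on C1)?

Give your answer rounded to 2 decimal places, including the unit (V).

Answer: 9.00 V

Derivation:
Initial: C1(1μF, Q=14μC, V=14.00V), C2(1μF, Q=4μC, V=4.00V), C3(4μF, Q=13μC, V=3.25V)
Op 1: CLOSE 2-1: Q_total=18.00, C_total=2.00, V=9.00; Q2=9.00, Q1=9.00; dissipated=25.000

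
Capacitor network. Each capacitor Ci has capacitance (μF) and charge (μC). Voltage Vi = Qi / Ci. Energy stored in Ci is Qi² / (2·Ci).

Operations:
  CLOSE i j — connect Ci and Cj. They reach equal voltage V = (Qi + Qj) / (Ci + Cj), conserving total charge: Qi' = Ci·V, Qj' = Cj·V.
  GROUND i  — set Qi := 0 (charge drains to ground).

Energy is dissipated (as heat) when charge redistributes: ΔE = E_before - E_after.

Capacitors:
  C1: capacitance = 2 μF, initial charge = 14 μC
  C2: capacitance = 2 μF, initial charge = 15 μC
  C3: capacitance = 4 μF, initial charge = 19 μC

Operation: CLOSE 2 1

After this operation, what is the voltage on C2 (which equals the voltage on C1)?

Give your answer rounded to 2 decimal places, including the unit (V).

Answer: 7.25 V

Derivation:
Initial: C1(2μF, Q=14μC, V=7.00V), C2(2μF, Q=15μC, V=7.50V), C3(4μF, Q=19μC, V=4.75V)
Op 1: CLOSE 2-1: Q_total=29.00, C_total=4.00, V=7.25; Q2=14.50, Q1=14.50; dissipated=0.125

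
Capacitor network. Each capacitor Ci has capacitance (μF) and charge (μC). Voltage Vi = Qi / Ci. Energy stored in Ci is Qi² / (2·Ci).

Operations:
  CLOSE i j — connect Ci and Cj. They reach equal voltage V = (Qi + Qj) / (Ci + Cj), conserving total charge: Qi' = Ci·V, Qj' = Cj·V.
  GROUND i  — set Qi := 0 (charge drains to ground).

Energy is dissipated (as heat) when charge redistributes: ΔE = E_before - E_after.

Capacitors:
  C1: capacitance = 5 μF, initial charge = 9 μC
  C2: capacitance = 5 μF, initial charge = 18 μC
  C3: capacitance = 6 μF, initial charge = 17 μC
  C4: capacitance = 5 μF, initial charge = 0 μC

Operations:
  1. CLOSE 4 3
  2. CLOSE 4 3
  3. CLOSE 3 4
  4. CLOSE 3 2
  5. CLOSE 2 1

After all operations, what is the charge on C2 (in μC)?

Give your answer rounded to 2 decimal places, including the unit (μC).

Answer: 10.70 μC

Derivation:
Initial: C1(5μF, Q=9μC, V=1.80V), C2(5μF, Q=18μC, V=3.60V), C3(6μF, Q=17μC, V=2.83V), C4(5μF, Q=0μC, V=0.00V)
Op 1: CLOSE 4-3: Q_total=17.00, C_total=11.00, V=1.55; Q4=7.73, Q3=9.27; dissipated=10.947
Op 2: CLOSE 4-3: Q_total=17.00, C_total=11.00, V=1.55; Q4=7.73, Q3=9.27; dissipated=0.000
Op 3: CLOSE 3-4: Q_total=17.00, C_total=11.00, V=1.55; Q3=9.27, Q4=7.73; dissipated=0.000
Op 4: CLOSE 3-2: Q_total=27.27, C_total=11.00, V=2.48; Q3=14.88, Q2=12.40; dissipated=5.756
Op 5: CLOSE 2-1: Q_total=21.40, C_total=10.00, V=2.14; Q2=10.70, Q1=10.70; dissipated=0.577
Final charges: Q1=10.70, Q2=10.70, Q3=14.88, Q4=7.73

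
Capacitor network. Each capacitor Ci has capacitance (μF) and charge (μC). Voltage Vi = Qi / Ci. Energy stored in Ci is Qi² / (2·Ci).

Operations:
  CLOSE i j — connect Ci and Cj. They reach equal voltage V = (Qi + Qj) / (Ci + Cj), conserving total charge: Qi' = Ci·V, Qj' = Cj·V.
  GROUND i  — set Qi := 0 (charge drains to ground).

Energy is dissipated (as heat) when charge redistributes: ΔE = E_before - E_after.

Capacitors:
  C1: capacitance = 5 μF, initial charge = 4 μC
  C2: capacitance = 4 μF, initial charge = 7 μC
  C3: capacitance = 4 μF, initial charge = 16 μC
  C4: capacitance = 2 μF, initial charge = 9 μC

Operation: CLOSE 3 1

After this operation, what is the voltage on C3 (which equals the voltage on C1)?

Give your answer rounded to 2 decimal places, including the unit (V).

Answer: 2.22 V

Derivation:
Initial: C1(5μF, Q=4μC, V=0.80V), C2(4μF, Q=7μC, V=1.75V), C3(4μF, Q=16μC, V=4.00V), C4(2μF, Q=9μC, V=4.50V)
Op 1: CLOSE 3-1: Q_total=20.00, C_total=9.00, V=2.22; Q3=8.89, Q1=11.11; dissipated=11.378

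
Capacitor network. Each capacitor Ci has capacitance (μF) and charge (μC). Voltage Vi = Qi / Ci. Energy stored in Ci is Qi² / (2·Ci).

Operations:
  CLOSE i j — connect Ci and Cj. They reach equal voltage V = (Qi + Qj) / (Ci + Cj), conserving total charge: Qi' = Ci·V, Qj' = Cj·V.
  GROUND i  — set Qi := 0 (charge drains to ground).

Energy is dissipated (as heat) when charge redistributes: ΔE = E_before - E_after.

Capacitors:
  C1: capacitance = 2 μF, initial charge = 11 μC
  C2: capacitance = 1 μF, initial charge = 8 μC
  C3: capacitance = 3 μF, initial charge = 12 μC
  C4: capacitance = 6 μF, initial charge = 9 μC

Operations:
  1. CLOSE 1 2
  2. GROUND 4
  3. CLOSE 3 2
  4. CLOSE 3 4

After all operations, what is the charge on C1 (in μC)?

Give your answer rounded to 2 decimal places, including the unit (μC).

Initial: C1(2μF, Q=11μC, V=5.50V), C2(1μF, Q=8μC, V=8.00V), C3(3μF, Q=12μC, V=4.00V), C4(6μF, Q=9μC, V=1.50V)
Op 1: CLOSE 1-2: Q_total=19.00, C_total=3.00, V=6.33; Q1=12.67, Q2=6.33; dissipated=2.083
Op 2: GROUND 4: Q4=0; energy lost=6.750
Op 3: CLOSE 3-2: Q_total=18.33, C_total=4.00, V=4.58; Q3=13.75, Q2=4.58; dissipated=2.042
Op 4: CLOSE 3-4: Q_total=13.75, C_total=9.00, V=1.53; Q3=4.58, Q4=9.17; dissipated=21.007
Final charges: Q1=12.67, Q2=4.58, Q3=4.58, Q4=9.17

Answer: 12.67 μC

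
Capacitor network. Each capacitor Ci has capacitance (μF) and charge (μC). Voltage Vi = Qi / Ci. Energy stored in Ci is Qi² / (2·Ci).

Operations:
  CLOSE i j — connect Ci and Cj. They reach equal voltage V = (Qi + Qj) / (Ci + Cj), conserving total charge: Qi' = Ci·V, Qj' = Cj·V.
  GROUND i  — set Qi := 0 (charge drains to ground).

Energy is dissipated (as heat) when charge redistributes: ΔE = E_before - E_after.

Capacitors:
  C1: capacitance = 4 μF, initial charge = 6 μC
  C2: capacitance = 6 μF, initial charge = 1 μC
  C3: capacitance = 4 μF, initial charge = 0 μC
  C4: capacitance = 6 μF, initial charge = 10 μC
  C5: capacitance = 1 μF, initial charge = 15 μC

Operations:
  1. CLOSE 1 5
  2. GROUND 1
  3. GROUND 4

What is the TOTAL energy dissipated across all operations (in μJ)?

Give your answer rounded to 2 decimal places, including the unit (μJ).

Initial: C1(4μF, Q=6μC, V=1.50V), C2(6μF, Q=1μC, V=0.17V), C3(4μF, Q=0μC, V=0.00V), C4(6μF, Q=10μC, V=1.67V), C5(1μF, Q=15μC, V=15.00V)
Op 1: CLOSE 1-5: Q_total=21.00, C_total=5.00, V=4.20; Q1=16.80, Q5=4.20; dissipated=72.900
Op 2: GROUND 1: Q1=0; energy lost=35.280
Op 3: GROUND 4: Q4=0; energy lost=8.333
Total dissipated: 116.513 μJ

Answer: 116.51 μJ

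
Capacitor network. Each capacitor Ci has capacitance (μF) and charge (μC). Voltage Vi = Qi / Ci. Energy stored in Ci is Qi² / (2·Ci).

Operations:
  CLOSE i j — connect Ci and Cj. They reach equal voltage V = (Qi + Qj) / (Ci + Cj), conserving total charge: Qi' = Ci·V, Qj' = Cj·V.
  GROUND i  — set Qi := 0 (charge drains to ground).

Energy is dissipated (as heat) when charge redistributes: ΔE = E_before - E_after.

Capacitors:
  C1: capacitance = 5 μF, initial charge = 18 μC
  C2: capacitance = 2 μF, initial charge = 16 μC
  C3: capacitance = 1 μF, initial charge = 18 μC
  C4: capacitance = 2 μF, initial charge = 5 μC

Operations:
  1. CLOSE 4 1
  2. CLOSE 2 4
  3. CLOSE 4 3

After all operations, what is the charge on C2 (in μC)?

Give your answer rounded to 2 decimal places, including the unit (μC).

Answer: 11.29 μC

Derivation:
Initial: C1(5μF, Q=18μC, V=3.60V), C2(2μF, Q=16μC, V=8.00V), C3(1μF, Q=18μC, V=18.00V), C4(2μF, Q=5μC, V=2.50V)
Op 1: CLOSE 4-1: Q_total=23.00, C_total=7.00, V=3.29; Q4=6.57, Q1=16.43; dissipated=0.864
Op 2: CLOSE 2-4: Q_total=22.57, C_total=4.00, V=5.64; Q2=11.29, Q4=11.29; dissipated=11.112
Op 3: CLOSE 4-3: Q_total=29.29, C_total=3.00, V=9.76; Q4=19.52, Q3=9.76; dissipated=50.900
Final charges: Q1=16.43, Q2=11.29, Q3=9.76, Q4=19.52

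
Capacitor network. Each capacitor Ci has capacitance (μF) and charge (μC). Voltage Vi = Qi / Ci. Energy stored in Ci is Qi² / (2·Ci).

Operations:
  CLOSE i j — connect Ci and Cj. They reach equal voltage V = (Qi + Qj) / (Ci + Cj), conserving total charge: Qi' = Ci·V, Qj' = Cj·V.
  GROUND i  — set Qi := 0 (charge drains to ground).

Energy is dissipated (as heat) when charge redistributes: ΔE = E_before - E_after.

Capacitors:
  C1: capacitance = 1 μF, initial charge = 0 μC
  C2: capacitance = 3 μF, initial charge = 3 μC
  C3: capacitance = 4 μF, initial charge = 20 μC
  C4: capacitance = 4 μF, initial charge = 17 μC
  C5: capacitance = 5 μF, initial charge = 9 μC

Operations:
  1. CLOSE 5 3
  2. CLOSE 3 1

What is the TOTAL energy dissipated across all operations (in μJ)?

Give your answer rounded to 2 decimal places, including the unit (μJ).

Answer: 15.53 μJ

Derivation:
Initial: C1(1μF, Q=0μC, V=0.00V), C2(3μF, Q=3μC, V=1.00V), C3(4μF, Q=20μC, V=5.00V), C4(4μF, Q=17μC, V=4.25V), C5(5μF, Q=9μC, V=1.80V)
Op 1: CLOSE 5-3: Q_total=29.00, C_total=9.00, V=3.22; Q5=16.11, Q3=12.89; dissipated=11.378
Op 2: CLOSE 3-1: Q_total=12.89, C_total=5.00, V=2.58; Q3=10.31, Q1=2.58; dissipated=4.153
Total dissipated: 15.531 μJ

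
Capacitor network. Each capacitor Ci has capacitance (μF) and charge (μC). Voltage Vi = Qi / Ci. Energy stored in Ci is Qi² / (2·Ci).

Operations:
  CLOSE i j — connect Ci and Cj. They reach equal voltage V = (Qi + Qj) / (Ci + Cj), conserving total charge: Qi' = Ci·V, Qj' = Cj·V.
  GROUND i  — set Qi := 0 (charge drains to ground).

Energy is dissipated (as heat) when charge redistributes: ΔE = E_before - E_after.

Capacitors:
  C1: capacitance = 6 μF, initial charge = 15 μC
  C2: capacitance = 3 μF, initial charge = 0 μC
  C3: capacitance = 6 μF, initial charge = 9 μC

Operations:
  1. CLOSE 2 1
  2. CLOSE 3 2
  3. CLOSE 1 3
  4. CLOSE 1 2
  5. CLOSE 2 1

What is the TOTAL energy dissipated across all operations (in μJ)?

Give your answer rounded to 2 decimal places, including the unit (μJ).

Initial: C1(6μF, Q=15μC, V=2.50V), C2(3μF, Q=0μC, V=0.00V), C3(6μF, Q=9μC, V=1.50V)
Op 1: CLOSE 2-1: Q_total=15.00, C_total=9.00, V=1.67; Q2=5.00, Q1=10.00; dissipated=6.250
Op 2: CLOSE 3-2: Q_total=14.00, C_total=9.00, V=1.56; Q3=9.33, Q2=4.67; dissipated=0.028
Op 3: CLOSE 1-3: Q_total=19.33, C_total=12.00, V=1.61; Q1=9.67, Q3=9.67; dissipated=0.019
Op 4: CLOSE 1-2: Q_total=14.33, C_total=9.00, V=1.59; Q1=9.56, Q2=4.78; dissipated=0.003
Op 5: CLOSE 2-1: Q_total=14.33, C_total=9.00, V=1.59; Q2=4.78, Q1=9.56; dissipated=0.000
Total dissipated: 6.299 μJ

Answer: 6.30 μJ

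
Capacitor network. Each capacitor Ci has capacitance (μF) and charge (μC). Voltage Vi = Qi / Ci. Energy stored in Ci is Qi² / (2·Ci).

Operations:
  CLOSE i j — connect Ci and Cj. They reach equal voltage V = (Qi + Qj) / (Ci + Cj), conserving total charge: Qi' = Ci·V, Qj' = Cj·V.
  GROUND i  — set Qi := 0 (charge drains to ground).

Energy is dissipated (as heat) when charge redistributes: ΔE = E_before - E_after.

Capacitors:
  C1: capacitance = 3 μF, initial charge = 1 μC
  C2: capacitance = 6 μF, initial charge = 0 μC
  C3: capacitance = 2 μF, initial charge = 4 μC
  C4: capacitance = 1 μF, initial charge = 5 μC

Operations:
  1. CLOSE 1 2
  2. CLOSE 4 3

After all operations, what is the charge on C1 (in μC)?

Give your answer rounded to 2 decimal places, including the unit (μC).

Initial: C1(3μF, Q=1μC, V=0.33V), C2(6μF, Q=0μC, V=0.00V), C3(2μF, Q=4μC, V=2.00V), C4(1μF, Q=5μC, V=5.00V)
Op 1: CLOSE 1-2: Q_total=1.00, C_total=9.00, V=0.11; Q1=0.33, Q2=0.67; dissipated=0.111
Op 2: CLOSE 4-3: Q_total=9.00, C_total=3.00, V=3.00; Q4=3.00, Q3=6.00; dissipated=3.000
Final charges: Q1=0.33, Q2=0.67, Q3=6.00, Q4=3.00

Answer: 0.33 μC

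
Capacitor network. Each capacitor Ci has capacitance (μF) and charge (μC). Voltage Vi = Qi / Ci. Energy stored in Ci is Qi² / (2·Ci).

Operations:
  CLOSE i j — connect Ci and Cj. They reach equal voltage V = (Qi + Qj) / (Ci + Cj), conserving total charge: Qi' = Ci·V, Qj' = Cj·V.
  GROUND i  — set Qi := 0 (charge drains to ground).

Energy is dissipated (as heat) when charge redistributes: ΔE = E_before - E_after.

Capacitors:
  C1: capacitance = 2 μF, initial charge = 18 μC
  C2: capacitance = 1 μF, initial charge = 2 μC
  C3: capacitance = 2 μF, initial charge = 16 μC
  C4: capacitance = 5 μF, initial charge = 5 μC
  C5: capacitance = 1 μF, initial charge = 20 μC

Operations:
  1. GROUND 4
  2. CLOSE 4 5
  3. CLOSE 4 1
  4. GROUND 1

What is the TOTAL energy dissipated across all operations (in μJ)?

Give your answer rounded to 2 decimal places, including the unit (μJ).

Initial: C1(2μF, Q=18μC, V=9.00V), C2(1μF, Q=2μC, V=2.00V), C3(2μF, Q=16μC, V=8.00V), C4(5μF, Q=5μC, V=1.00V), C5(1μF, Q=20μC, V=20.00V)
Op 1: GROUND 4: Q4=0; energy lost=2.500
Op 2: CLOSE 4-5: Q_total=20.00, C_total=6.00, V=3.33; Q4=16.67, Q5=3.33; dissipated=166.667
Op 3: CLOSE 4-1: Q_total=34.67, C_total=7.00, V=4.95; Q4=24.76, Q1=9.90; dissipated=22.937
Op 4: GROUND 1: Q1=0; energy lost=24.526
Total dissipated: 216.629 μJ

Answer: 216.63 μJ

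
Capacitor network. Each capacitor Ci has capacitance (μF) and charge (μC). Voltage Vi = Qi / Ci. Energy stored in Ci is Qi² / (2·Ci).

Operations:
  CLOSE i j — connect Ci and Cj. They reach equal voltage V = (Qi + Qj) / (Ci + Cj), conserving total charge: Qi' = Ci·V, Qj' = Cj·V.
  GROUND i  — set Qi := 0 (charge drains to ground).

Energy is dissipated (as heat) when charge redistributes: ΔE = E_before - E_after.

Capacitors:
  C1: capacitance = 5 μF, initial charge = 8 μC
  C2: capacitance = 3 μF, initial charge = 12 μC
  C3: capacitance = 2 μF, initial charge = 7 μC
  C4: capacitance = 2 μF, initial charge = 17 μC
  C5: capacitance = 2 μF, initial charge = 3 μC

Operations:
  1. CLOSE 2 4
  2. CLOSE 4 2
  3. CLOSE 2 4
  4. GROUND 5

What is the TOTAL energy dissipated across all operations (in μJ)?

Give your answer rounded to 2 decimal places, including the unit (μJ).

Answer: 14.40 μJ

Derivation:
Initial: C1(5μF, Q=8μC, V=1.60V), C2(3μF, Q=12μC, V=4.00V), C3(2μF, Q=7μC, V=3.50V), C4(2μF, Q=17μC, V=8.50V), C5(2μF, Q=3μC, V=1.50V)
Op 1: CLOSE 2-4: Q_total=29.00, C_total=5.00, V=5.80; Q2=17.40, Q4=11.60; dissipated=12.150
Op 2: CLOSE 4-2: Q_total=29.00, C_total=5.00, V=5.80; Q4=11.60, Q2=17.40; dissipated=0.000
Op 3: CLOSE 2-4: Q_total=29.00, C_total=5.00, V=5.80; Q2=17.40, Q4=11.60; dissipated=0.000
Op 4: GROUND 5: Q5=0; energy lost=2.250
Total dissipated: 14.400 μJ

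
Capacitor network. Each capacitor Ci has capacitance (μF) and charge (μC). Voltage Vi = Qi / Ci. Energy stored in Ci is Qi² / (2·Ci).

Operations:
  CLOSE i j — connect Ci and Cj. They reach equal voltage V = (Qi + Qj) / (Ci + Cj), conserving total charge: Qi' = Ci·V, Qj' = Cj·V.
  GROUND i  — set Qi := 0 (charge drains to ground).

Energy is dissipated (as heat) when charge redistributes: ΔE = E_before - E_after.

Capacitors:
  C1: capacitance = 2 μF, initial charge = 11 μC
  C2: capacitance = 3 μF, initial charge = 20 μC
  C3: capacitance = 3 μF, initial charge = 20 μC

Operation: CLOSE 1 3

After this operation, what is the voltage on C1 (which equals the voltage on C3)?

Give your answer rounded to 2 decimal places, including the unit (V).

Answer: 6.20 V

Derivation:
Initial: C1(2μF, Q=11μC, V=5.50V), C2(3μF, Q=20μC, V=6.67V), C3(3μF, Q=20μC, V=6.67V)
Op 1: CLOSE 1-3: Q_total=31.00, C_total=5.00, V=6.20; Q1=12.40, Q3=18.60; dissipated=0.817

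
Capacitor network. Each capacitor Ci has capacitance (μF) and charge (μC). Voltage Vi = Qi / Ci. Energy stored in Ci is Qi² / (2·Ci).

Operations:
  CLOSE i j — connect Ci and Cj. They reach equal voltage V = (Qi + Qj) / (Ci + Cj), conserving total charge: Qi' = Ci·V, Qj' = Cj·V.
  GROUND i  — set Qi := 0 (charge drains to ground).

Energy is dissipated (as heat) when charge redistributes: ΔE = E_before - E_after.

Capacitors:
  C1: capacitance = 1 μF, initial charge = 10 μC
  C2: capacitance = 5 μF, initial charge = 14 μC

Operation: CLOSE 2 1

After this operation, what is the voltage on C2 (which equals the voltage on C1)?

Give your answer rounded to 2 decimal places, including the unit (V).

Initial: C1(1μF, Q=10μC, V=10.00V), C2(5μF, Q=14μC, V=2.80V)
Op 1: CLOSE 2-1: Q_total=24.00, C_total=6.00, V=4.00; Q2=20.00, Q1=4.00; dissipated=21.600

Answer: 4.00 V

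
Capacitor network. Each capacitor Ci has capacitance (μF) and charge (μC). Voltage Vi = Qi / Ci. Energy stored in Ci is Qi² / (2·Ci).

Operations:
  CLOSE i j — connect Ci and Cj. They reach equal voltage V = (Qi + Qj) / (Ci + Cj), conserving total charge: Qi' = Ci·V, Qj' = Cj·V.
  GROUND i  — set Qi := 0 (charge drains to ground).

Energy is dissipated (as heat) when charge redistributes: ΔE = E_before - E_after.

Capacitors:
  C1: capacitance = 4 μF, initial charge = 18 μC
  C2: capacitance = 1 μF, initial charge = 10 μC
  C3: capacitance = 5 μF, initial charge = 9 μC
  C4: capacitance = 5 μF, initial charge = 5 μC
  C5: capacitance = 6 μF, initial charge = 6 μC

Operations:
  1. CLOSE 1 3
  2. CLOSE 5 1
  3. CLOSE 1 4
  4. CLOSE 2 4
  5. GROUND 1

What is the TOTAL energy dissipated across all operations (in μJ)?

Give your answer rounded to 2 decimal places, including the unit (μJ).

Initial: C1(4μF, Q=18μC, V=4.50V), C2(1μF, Q=10μC, V=10.00V), C3(5μF, Q=9μC, V=1.80V), C4(5μF, Q=5μC, V=1.00V), C5(6μF, Q=6μC, V=1.00V)
Op 1: CLOSE 1-3: Q_total=27.00, C_total=9.00, V=3.00; Q1=12.00, Q3=15.00; dissipated=8.100
Op 2: CLOSE 5-1: Q_total=18.00, C_total=10.00, V=1.80; Q5=10.80, Q1=7.20; dissipated=4.800
Op 3: CLOSE 1-4: Q_total=12.20, C_total=9.00, V=1.36; Q1=5.42, Q4=6.78; dissipated=0.711
Op 4: CLOSE 2-4: Q_total=16.78, C_total=6.00, V=2.80; Q2=2.80, Q4=13.98; dissipated=31.136
Op 5: GROUND 1: Q1=0; energy lost=3.675
Total dissipated: 48.422 μJ

Answer: 48.42 μJ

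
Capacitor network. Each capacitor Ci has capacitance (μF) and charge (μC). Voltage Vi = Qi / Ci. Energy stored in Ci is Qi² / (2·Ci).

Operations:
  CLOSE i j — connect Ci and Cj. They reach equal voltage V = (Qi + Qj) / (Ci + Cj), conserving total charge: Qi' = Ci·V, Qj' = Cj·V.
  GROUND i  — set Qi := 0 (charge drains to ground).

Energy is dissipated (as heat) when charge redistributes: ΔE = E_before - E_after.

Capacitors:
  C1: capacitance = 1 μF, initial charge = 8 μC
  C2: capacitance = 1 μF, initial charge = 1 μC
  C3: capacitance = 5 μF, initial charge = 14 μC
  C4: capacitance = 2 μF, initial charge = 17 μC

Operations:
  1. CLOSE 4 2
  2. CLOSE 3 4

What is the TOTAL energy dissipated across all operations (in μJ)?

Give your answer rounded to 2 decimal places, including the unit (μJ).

Answer: 26.06 μJ

Derivation:
Initial: C1(1μF, Q=8μC, V=8.00V), C2(1μF, Q=1μC, V=1.00V), C3(5μF, Q=14μC, V=2.80V), C4(2μF, Q=17μC, V=8.50V)
Op 1: CLOSE 4-2: Q_total=18.00, C_total=3.00, V=6.00; Q4=12.00, Q2=6.00; dissipated=18.750
Op 2: CLOSE 3-4: Q_total=26.00, C_total=7.00, V=3.71; Q3=18.57, Q4=7.43; dissipated=7.314
Total dissipated: 26.064 μJ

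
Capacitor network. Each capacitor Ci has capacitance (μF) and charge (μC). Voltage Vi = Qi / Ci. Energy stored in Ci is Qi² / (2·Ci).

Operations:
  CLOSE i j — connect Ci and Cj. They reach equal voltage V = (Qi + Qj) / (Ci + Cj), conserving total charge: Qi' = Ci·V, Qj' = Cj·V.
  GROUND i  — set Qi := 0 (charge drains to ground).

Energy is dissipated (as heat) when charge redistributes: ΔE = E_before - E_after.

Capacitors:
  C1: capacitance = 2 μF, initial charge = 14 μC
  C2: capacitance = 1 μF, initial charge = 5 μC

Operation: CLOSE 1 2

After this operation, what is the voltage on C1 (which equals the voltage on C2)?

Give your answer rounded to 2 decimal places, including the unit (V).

Initial: C1(2μF, Q=14μC, V=7.00V), C2(1μF, Q=5μC, V=5.00V)
Op 1: CLOSE 1-2: Q_total=19.00, C_total=3.00, V=6.33; Q1=12.67, Q2=6.33; dissipated=1.333

Answer: 6.33 V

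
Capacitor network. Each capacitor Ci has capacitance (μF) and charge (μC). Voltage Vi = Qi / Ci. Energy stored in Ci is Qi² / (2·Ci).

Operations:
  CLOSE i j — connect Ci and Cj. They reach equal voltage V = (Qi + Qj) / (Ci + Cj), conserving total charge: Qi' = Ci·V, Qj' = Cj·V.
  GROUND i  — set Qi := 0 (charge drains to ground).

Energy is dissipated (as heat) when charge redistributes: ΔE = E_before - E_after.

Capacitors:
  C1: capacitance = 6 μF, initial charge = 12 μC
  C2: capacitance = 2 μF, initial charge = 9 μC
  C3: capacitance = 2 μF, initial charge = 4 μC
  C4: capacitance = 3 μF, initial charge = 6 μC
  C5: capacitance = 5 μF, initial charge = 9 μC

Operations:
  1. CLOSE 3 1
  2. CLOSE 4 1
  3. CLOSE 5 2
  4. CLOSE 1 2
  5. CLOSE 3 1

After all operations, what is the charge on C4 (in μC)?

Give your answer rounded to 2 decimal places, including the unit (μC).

Answer: 6.00 μC

Derivation:
Initial: C1(6μF, Q=12μC, V=2.00V), C2(2μF, Q=9μC, V=4.50V), C3(2μF, Q=4μC, V=2.00V), C4(3μF, Q=6μC, V=2.00V), C5(5μF, Q=9μC, V=1.80V)
Op 1: CLOSE 3-1: Q_total=16.00, C_total=8.00, V=2.00; Q3=4.00, Q1=12.00; dissipated=0.000
Op 2: CLOSE 4-1: Q_total=18.00, C_total=9.00, V=2.00; Q4=6.00, Q1=12.00; dissipated=0.000
Op 3: CLOSE 5-2: Q_total=18.00, C_total=7.00, V=2.57; Q5=12.86, Q2=5.14; dissipated=5.207
Op 4: CLOSE 1-2: Q_total=17.14, C_total=8.00, V=2.14; Q1=12.86, Q2=4.29; dissipated=0.245
Op 5: CLOSE 3-1: Q_total=16.86, C_total=8.00, V=2.11; Q3=4.21, Q1=12.64; dissipated=0.015
Final charges: Q1=12.64, Q2=4.29, Q3=4.21, Q4=6.00, Q5=12.86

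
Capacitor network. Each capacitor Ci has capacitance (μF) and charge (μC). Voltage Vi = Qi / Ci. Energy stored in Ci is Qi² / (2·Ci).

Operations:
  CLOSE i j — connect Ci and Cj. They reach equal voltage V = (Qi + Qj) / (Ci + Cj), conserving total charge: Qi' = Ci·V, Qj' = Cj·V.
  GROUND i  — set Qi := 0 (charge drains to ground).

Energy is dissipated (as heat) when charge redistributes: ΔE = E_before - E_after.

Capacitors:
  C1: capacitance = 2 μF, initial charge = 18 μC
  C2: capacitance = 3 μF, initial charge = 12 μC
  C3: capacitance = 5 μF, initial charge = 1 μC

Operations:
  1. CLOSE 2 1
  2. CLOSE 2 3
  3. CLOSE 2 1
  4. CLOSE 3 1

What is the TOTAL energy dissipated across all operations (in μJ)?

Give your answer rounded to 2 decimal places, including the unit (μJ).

Answer: 55.92 μJ

Derivation:
Initial: C1(2μF, Q=18μC, V=9.00V), C2(3μF, Q=12μC, V=4.00V), C3(5μF, Q=1μC, V=0.20V)
Op 1: CLOSE 2-1: Q_total=30.00, C_total=5.00, V=6.00; Q2=18.00, Q1=12.00; dissipated=15.000
Op 2: CLOSE 2-3: Q_total=19.00, C_total=8.00, V=2.38; Q2=7.12, Q3=11.88; dissipated=31.538
Op 3: CLOSE 2-1: Q_total=19.12, C_total=5.00, V=3.83; Q2=11.47, Q1=7.65; dissipated=7.884
Op 4: CLOSE 3-1: Q_total=19.52, C_total=7.00, V=2.79; Q3=13.95, Q1=5.58; dissipated=1.502
Total dissipated: 55.924 μJ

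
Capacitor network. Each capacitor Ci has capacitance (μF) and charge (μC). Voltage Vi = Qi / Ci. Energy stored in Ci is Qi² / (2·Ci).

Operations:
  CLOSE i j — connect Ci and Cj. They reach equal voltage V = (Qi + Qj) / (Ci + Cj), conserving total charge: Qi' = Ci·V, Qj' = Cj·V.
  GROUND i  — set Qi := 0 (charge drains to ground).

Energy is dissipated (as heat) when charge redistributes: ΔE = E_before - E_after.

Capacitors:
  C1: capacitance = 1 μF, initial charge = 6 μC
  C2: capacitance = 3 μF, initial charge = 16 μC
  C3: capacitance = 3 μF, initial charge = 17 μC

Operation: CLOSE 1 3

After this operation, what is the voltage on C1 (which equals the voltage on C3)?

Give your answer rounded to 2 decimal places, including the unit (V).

Answer: 5.75 V

Derivation:
Initial: C1(1μF, Q=6μC, V=6.00V), C2(3μF, Q=16μC, V=5.33V), C3(3μF, Q=17μC, V=5.67V)
Op 1: CLOSE 1-3: Q_total=23.00, C_total=4.00, V=5.75; Q1=5.75, Q3=17.25; dissipated=0.042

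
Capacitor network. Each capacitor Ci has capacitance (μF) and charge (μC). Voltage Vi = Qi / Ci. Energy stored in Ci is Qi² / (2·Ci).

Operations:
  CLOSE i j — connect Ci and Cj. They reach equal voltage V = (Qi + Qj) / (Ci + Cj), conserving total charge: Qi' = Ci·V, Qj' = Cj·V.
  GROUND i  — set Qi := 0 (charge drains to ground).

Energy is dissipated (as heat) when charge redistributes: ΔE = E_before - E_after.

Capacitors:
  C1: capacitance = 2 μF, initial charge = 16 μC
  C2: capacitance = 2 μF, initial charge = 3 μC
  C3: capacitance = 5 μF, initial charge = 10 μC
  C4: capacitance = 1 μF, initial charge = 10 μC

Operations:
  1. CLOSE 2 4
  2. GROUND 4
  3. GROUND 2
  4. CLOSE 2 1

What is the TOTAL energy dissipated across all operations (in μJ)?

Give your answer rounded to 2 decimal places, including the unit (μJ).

Initial: C1(2μF, Q=16μC, V=8.00V), C2(2μF, Q=3μC, V=1.50V), C3(5μF, Q=10μC, V=2.00V), C4(1μF, Q=10μC, V=10.00V)
Op 1: CLOSE 2-4: Q_total=13.00, C_total=3.00, V=4.33; Q2=8.67, Q4=4.33; dissipated=24.083
Op 2: GROUND 4: Q4=0; energy lost=9.389
Op 3: GROUND 2: Q2=0; energy lost=18.778
Op 4: CLOSE 2-1: Q_total=16.00, C_total=4.00, V=4.00; Q2=8.00, Q1=8.00; dissipated=32.000
Total dissipated: 84.250 μJ

Answer: 84.25 μJ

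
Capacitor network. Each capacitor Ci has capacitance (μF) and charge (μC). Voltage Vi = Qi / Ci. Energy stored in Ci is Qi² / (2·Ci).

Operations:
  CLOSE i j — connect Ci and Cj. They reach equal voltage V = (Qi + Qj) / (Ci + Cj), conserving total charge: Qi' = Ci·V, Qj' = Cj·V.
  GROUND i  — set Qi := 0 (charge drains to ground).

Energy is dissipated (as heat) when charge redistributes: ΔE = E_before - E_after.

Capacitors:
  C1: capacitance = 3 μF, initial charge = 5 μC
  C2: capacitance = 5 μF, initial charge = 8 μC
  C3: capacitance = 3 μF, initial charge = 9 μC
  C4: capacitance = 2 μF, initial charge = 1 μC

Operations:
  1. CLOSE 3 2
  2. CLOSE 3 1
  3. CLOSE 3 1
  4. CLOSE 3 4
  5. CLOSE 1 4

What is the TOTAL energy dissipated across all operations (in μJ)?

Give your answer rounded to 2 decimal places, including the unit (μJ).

Answer: 3.35 μJ

Derivation:
Initial: C1(3μF, Q=5μC, V=1.67V), C2(5μF, Q=8μC, V=1.60V), C3(3μF, Q=9μC, V=3.00V), C4(2μF, Q=1μC, V=0.50V)
Op 1: CLOSE 3-2: Q_total=17.00, C_total=8.00, V=2.12; Q3=6.38, Q2=10.62; dissipated=1.837
Op 2: CLOSE 3-1: Q_total=11.38, C_total=6.00, V=1.90; Q3=5.69, Q1=5.69; dissipated=0.158
Op 3: CLOSE 3-1: Q_total=11.38, C_total=6.00, V=1.90; Q3=5.69, Q1=5.69; dissipated=0.000
Op 4: CLOSE 3-4: Q_total=6.69, C_total=5.00, V=1.34; Q3=4.01, Q4=2.67; dissipated=1.169
Op 5: CLOSE 1-4: Q_total=8.36, C_total=5.00, V=1.67; Q1=5.02, Q4=3.35; dissipated=0.187
Total dissipated: 3.351 μJ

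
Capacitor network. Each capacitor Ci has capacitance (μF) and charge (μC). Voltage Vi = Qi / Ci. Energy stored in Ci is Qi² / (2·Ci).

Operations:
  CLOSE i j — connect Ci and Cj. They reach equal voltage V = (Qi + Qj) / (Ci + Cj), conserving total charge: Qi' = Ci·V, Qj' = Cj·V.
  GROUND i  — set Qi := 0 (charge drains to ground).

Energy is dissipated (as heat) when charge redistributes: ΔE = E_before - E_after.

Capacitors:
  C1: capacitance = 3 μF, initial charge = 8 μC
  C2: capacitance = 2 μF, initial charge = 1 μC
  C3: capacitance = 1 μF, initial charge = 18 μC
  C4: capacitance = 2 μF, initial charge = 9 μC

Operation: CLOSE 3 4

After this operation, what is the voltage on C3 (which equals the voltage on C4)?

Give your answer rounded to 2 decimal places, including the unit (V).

Initial: C1(3μF, Q=8μC, V=2.67V), C2(2μF, Q=1μC, V=0.50V), C3(1μF, Q=18μC, V=18.00V), C4(2μF, Q=9μC, V=4.50V)
Op 1: CLOSE 3-4: Q_total=27.00, C_total=3.00, V=9.00; Q3=9.00, Q4=18.00; dissipated=60.750

Answer: 9.00 V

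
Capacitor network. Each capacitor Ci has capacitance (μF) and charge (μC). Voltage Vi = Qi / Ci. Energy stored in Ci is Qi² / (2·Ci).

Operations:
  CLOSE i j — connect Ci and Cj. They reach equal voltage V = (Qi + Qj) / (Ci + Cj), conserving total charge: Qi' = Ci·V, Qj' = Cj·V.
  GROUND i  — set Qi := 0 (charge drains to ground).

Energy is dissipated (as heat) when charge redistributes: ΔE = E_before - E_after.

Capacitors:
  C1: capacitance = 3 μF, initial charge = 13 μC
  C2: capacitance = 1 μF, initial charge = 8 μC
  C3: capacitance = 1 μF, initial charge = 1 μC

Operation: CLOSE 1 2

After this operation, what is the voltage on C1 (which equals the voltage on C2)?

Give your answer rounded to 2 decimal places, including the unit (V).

Answer: 5.25 V

Derivation:
Initial: C1(3μF, Q=13μC, V=4.33V), C2(1μF, Q=8μC, V=8.00V), C3(1μF, Q=1μC, V=1.00V)
Op 1: CLOSE 1-2: Q_total=21.00, C_total=4.00, V=5.25; Q1=15.75, Q2=5.25; dissipated=5.042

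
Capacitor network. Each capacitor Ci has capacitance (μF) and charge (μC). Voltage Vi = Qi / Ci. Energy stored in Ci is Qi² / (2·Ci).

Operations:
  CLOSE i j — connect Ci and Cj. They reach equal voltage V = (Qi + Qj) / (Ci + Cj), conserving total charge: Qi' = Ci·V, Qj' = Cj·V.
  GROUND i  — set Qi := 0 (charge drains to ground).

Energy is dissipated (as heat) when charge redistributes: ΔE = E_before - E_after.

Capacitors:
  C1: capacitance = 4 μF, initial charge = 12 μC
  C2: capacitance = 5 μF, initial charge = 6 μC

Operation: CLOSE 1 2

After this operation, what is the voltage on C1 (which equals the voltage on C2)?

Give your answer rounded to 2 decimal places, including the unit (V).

Answer: 2.00 V

Derivation:
Initial: C1(4μF, Q=12μC, V=3.00V), C2(5μF, Q=6μC, V=1.20V)
Op 1: CLOSE 1-2: Q_total=18.00, C_total=9.00, V=2.00; Q1=8.00, Q2=10.00; dissipated=3.600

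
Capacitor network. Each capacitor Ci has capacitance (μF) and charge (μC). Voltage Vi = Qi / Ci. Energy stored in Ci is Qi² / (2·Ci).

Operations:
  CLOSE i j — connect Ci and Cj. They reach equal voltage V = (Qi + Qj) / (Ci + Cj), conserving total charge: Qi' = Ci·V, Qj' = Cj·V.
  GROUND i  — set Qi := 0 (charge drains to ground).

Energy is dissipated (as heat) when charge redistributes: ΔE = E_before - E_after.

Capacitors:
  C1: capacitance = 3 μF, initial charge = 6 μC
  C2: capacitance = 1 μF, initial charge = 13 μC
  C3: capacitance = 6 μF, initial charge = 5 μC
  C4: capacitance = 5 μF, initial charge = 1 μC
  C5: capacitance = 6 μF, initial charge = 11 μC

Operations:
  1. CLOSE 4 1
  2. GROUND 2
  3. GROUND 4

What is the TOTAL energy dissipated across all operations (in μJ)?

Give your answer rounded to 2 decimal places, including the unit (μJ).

Initial: C1(3μF, Q=6μC, V=2.00V), C2(1μF, Q=13μC, V=13.00V), C3(6μF, Q=5μC, V=0.83V), C4(5μF, Q=1μC, V=0.20V), C5(6μF, Q=11μC, V=1.83V)
Op 1: CLOSE 4-1: Q_total=7.00, C_total=8.00, V=0.88; Q4=4.38, Q1=2.62; dissipated=3.038
Op 2: GROUND 2: Q2=0; energy lost=84.500
Op 3: GROUND 4: Q4=0; energy lost=1.914
Total dissipated: 89.452 μJ

Answer: 89.45 μJ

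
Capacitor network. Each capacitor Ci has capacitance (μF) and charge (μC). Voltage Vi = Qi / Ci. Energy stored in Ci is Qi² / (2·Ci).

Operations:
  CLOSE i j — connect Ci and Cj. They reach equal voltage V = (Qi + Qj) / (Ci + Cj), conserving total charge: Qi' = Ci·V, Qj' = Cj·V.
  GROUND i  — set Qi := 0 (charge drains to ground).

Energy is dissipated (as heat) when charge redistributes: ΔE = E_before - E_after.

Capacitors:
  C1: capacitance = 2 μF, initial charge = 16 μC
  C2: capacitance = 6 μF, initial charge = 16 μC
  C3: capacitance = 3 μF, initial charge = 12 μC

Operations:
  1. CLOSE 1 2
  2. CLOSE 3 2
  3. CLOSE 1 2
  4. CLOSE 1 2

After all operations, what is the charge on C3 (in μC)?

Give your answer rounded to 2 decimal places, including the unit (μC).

Initial: C1(2μF, Q=16μC, V=8.00V), C2(6μF, Q=16μC, V=2.67V), C3(3μF, Q=12μC, V=4.00V)
Op 1: CLOSE 1-2: Q_total=32.00, C_total=8.00, V=4.00; Q1=8.00, Q2=24.00; dissipated=21.333
Op 2: CLOSE 3-2: Q_total=36.00, C_total=9.00, V=4.00; Q3=12.00, Q2=24.00; dissipated=0.000
Op 3: CLOSE 1-2: Q_total=32.00, C_total=8.00, V=4.00; Q1=8.00, Q2=24.00; dissipated=0.000
Op 4: CLOSE 1-2: Q_total=32.00, C_total=8.00, V=4.00; Q1=8.00, Q2=24.00; dissipated=0.000
Final charges: Q1=8.00, Q2=24.00, Q3=12.00

Answer: 12.00 μC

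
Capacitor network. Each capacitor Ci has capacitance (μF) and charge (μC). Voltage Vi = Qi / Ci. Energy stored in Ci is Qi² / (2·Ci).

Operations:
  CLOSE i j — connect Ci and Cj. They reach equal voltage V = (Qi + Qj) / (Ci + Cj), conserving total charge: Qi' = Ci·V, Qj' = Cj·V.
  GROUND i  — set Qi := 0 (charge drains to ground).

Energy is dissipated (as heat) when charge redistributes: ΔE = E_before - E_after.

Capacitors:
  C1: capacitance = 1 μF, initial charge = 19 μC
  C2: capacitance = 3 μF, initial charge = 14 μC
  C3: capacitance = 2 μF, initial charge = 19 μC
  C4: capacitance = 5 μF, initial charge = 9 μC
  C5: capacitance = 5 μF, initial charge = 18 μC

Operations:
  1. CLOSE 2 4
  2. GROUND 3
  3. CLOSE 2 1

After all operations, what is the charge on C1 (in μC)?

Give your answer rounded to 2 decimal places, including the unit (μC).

Answer: 6.91 μC

Derivation:
Initial: C1(1μF, Q=19μC, V=19.00V), C2(3μF, Q=14μC, V=4.67V), C3(2μF, Q=19μC, V=9.50V), C4(5μF, Q=9μC, V=1.80V), C5(5μF, Q=18μC, V=3.60V)
Op 1: CLOSE 2-4: Q_total=23.00, C_total=8.00, V=2.88; Q2=8.62, Q4=14.38; dissipated=7.704
Op 2: GROUND 3: Q3=0; energy lost=90.250
Op 3: CLOSE 2-1: Q_total=27.62, C_total=4.00, V=6.91; Q2=20.72, Q1=6.91; dissipated=97.506
Final charges: Q1=6.91, Q2=20.72, Q3=0.00, Q4=14.38, Q5=18.00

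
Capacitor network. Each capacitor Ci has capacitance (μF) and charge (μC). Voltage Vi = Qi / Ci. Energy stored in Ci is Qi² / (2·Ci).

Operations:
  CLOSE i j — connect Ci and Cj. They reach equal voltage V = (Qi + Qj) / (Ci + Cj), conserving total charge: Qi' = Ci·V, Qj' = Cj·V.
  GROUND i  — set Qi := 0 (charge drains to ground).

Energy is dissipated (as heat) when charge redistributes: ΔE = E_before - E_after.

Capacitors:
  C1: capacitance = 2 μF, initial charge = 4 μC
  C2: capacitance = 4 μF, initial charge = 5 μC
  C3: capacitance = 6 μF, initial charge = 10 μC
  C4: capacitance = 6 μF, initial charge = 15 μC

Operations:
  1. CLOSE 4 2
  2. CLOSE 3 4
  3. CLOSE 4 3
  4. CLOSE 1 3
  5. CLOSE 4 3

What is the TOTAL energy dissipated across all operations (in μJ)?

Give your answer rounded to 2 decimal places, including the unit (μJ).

Initial: C1(2μF, Q=4μC, V=2.00V), C2(4μF, Q=5μC, V=1.25V), C3(6μF, Q=10μC, V=1.67V), C4(6μF, Q=15μC, V=2.50V)
Op 1: CLOSE 4-2: Q_total=20.00, C_total=10.00, V=2.00; Q4=12.00, Q2=8.00; dissipated=1.875
Op 2: CLOSE 3-4: Q_total=22.00, C_total=12.00, V=1.83; Q3=11.00, Q4=11.00; dissipated=0.167
Op 3: CLOSE 4-3: Q_total=22.00, C_total=12.00, V=1.83; Q4=11.00, Q3=11.00; dissipated=0.000
Op 4: CLOSE 1-3: Q_total=15.00, C_total=8.00, V=1.88; Q1=3.75, Q3=11.25; dissipated=0.021
Op 5: CLOSE 4-3: Q_total=22.25, C_total=12.00, V=1.85; Q4=11.12, Q3=11.12; dissipated=0.003
Total dissipated: 2.065 μJ

Answer: 2.07 μJ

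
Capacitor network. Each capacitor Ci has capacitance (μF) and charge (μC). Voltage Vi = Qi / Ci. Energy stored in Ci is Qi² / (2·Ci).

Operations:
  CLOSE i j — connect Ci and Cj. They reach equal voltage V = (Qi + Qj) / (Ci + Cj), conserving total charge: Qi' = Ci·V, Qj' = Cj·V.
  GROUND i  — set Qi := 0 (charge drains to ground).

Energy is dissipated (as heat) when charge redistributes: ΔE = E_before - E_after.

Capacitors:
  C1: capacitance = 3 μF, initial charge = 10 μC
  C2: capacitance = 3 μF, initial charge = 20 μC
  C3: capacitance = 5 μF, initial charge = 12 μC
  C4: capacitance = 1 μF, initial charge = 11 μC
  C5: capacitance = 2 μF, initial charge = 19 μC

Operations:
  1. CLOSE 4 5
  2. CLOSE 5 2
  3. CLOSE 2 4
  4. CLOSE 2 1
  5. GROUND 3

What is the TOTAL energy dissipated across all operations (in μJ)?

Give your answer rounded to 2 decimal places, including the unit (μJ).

Answer: 43.34 μJ

Derivation:
Initial: C1(3μF, Q=10μC, V=3.33V), C2(3μF, Q=20μC, V=6.67V), C3(5μF, Q=12μC, V=2.40V), C4(1μF, Q=11μC, V=11.00V), C5(2μF, Q=19μC, V=9.50V)
Op 1: CLOSE 4-5: Q_total=30.00, C_total=3.00, V=10.00; Q4=10.00, Q5=20.00; dissipated=0.750
Op 2: CLOSE 5-2: Q_total=40.00, C_total=5.00, V=8.00; Q5=16.00, Q2=24.00; dissipated=6.667
Op 3: CLOSE 2-4: Q_total=34.00, C_total=4.00, V=8.50; Q2=25.50, Q4=8.50; dissipated=1.500
Op 4: CLOSE 2-1: Q_total=35.50, C_total=6.00, V=5.92; Q2=17.75, Q1=17.75; dissipated=20.021
Op 5: GROUND 3: Q3=0; energy lost=14.400
Total dissipated: 43.337 μJ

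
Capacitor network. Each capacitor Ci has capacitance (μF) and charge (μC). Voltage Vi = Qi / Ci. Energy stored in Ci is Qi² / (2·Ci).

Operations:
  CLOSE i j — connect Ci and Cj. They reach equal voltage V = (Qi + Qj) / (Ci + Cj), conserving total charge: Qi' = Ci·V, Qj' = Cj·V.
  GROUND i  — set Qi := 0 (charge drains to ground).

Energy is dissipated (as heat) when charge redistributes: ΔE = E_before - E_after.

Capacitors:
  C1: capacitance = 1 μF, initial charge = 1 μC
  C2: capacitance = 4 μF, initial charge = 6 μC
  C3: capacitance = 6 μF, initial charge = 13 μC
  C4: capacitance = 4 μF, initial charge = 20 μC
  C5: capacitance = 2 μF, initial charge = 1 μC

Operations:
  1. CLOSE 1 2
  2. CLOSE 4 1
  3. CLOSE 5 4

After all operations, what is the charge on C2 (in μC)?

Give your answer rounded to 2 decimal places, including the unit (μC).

Initial: C1(1μF, Q=1μC, V=1.00V), C2(4μF, Q=6μC, V=1.50V), C3(6μF, Q=13μC, V=2.17V), C4(4μF, Q=20μC, V=5.00V), C5(2μF, Q=1μC, V=0.50V)
Op 1: CLOSE 1-2: Q_total=7.00, C_total=5.00, V=1.40; Q1=1.40, Q2=5.60; dissipated=0.100
Op 2: CLOSE 4-1: Q_total=21.40, C_total=5.00, V=4.28; Q4=17.12, Q1=4.28; dissipated=5.184
Op 3: CLOSE 5-4: Q_total=18.12, C_total=6.00, V=3.02; Q5=6.04, Q4=12.08; dissipated=9.526
Final charges: Q1=4.28, Q2=5.60, Q3=13.00, Q4=12.08, Q5=6.04

Answer: 5.60 μC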